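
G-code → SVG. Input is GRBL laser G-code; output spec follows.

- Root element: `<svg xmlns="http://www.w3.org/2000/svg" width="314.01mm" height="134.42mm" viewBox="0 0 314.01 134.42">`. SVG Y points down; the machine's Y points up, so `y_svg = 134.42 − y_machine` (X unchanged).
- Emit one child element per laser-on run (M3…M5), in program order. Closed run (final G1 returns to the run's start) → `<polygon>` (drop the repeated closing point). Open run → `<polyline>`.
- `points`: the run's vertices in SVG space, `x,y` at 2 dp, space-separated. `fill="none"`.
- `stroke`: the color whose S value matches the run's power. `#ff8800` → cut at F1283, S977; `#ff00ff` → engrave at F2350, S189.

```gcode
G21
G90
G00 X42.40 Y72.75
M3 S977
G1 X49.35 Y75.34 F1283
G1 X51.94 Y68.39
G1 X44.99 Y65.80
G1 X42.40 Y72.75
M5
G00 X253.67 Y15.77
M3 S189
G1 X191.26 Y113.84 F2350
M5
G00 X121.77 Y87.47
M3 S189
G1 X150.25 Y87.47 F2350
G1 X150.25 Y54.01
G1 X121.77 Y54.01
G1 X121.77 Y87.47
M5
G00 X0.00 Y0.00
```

Each laser-on run becomes one SVG element. Flip Y back into SVG space with y_svg = 134.42 − y_machine.

Run 1: S977 ⇒ cut layer `#ff8800`. The run returns to its start, so emit a `<polygon>` with points (Y-flipped): 42.40,61.67 49.35,59.08 51.94,66.03 44.99,68.62.

Run 2: power S189 maps to stroke `#ff00ff` (engrave). The run is open, so emit a `<polyline>` with points (Y-flipped): 253.67,118.65 191.26,20.58.

Run 3: the run's S189 means `#ff00ff` (engrave). The run returns to its start, so emit a `<polygon>` with points (Y-flipped): 121.77,46.95 150.25,46.95 150.25,80.41 121.77,80.41.

<svg xmlns="http://www.w3.org/2000/svg" width="314.01mm" height="134.42mm" viewBox="0 0 314.01 134.42">
  <polygon points="42.40,61.67 49.35,59.08 51.94,66.03 44.99,68.62" fill="none" stroke="#ff8800"/>
  <polyline points="253.67,118.65 191.26,20.58" fill="none" stroke="#ff00ff"/>
  <polygon points="121.77,46.95 150.25,46.95 150.25,80.41 121.77,80.41" fill="none" stroke="#ff00ff"/>
</svg>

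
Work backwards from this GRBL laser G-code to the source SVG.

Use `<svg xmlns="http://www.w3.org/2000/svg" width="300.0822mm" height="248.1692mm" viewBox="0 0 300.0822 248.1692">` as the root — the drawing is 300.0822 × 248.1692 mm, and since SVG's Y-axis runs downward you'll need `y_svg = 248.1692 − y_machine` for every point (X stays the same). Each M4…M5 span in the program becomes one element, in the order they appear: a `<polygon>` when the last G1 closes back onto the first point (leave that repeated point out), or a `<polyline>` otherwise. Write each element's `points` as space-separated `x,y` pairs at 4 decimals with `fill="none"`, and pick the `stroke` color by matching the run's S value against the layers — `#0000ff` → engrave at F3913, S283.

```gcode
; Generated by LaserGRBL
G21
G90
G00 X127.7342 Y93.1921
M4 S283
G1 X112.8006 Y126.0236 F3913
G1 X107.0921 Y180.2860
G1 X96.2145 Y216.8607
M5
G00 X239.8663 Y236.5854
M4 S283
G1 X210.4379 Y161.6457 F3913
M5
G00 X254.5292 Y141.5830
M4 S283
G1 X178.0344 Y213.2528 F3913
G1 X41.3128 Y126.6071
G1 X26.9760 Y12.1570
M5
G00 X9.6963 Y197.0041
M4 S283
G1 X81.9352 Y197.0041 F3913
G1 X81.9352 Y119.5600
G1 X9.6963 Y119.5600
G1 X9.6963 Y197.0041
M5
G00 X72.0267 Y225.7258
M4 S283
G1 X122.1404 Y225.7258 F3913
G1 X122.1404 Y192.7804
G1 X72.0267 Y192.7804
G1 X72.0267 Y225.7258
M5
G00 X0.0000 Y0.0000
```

<svg xmlns="http://www.w3.org/2000/svg" width="300.0822mm" height="248.1692mm" viewBox="0 0 300.0822 248.1692">
  <polyline points="127.7342,154.9771 112.8006,122.1456 107.0921,67.8832 96.2145,31.3085" fill="none" stroke="#0000ff"/>
  <polyline points="239.8663,11.5838 210.4379,86.5235" fill="none" stroke="#0000ff"/>
  <polyline points="254.5292,106.5862 178.0344,34.9164 41.3128,121.5621 26.9760,236.0122" fill="none" stroke="#0000ff"/>
  <polygon points="9.6963,51.1651 81.9352,51.1651 81.9352,128.6092 9.6963,128.6092" fill="none" stroke="#0000ff"/>
  <polygon points="72.0267,22.4434 122.1404,22.4434 122.1404,55.3888 72.0267,55.3888" fill="none" stroke="#0000ff"/>
</svg>

Machine Y-up, SVG Y-down with viewBox height 248.1692, so y_svg = 248.1692 − y_machine; X carries over. Every run uses S283, so all elements get stroke `#0000ff` (engrave).

Run 1: The run is open, so emit a `<polyline>` with points (Y-flipped): 127.7342,154.9771 112.8006,122.1456 107.0921,67.8832 96.2145,31.3085.

Run 2: The run is open, so emit a `<polyline>` with points (Y-flipped): 239.8663,11.5838 210.4379,86.5235.

Run 3: The run is open, so emit a `<polyline>` with points (Y-flipped): 254.5292,106.5862 178.0344,34.9164 41.3128,121.5621 26.9760,236.0122.

Run 4: The run returns to its start, so emit a `<polygon>` with points (Y-flipped): 9.6963,51.1651 81.9352,51.1651 81.9352,128.6092 9.6963,128.6092.

Run 5: The run returns to its start, so emit a `<polygon>` with points (Y-flipped): 72.0267,22.4434 122.1404,22.4434 122.1404,55.3888 72.0267,55.3888.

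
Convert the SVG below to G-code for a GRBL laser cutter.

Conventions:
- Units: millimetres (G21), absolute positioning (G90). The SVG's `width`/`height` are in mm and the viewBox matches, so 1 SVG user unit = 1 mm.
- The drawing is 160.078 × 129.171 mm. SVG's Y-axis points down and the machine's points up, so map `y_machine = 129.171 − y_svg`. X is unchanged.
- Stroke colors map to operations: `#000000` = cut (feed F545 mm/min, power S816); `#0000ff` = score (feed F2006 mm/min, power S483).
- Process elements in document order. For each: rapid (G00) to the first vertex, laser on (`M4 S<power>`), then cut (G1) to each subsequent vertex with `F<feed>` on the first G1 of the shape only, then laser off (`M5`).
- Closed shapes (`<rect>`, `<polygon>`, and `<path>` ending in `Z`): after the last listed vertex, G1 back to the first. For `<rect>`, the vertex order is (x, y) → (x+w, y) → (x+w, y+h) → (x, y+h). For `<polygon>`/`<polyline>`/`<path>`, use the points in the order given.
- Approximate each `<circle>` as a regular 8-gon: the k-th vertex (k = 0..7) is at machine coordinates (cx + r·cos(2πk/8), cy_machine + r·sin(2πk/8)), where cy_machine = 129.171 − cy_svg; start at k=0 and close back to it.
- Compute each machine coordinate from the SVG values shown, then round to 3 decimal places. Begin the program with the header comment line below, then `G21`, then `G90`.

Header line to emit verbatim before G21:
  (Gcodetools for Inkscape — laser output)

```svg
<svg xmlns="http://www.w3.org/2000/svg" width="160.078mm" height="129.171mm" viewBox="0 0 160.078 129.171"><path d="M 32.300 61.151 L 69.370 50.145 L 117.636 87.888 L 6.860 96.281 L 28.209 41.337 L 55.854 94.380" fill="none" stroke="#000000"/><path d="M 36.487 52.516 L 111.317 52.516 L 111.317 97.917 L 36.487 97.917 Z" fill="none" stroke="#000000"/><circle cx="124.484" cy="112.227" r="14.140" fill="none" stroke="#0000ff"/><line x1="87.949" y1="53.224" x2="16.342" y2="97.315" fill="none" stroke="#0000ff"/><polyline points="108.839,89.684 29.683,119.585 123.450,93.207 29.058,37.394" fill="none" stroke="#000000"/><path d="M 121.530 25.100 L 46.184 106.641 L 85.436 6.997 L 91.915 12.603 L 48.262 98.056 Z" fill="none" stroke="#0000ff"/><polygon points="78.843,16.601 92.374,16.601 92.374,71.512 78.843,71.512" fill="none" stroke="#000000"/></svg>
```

Since the viewBox matches the mm dimensions, user units are millimetres directly. The only transform is the Y-flip y_m = 129.171 − y_svg.

Shape 1 is a open polyline drawn with `<path>`. Its stroke #000000 means cut at S816, F545. After flipping Y the toolpath is (32.300,68.020) → (69.370,79.026) → (117.636,41.283) → (6.860,32.890) → (28.209,87.834) → (55.854,34.791).

Shape 2 is a rectangle drawn with `<path>`. Its stroke #000000 means cut at S816, F545. After flipping Y the toolpath is (36.487,76.655) → (111.317,76.655) → (111.317,31.254) → (36.487,31.254) → (36.487,76.655), returning to the start.

Shape 3 is a circle drawn with `<circle>`. Its stroke #0000ff means score at S483, F2006. After flipping Y the toolpath is (138.624,16.944) → (134.482,26.942) → (124.484,31.084) → (114.486,26.942) → (110.344,16.944) → (114.486,6.946) → (124.484,2.804) → (134.482,6.946) → (138.624,16.944), returning to the start.

Shape 4 is a line segment drawn with `<line>`. Its stroke #0000ff means score at S483, F2006. After flipping Y the toolpath is (87.949,75.947) → (16.342,31.856).

Shape 5 is a open polyline drawn with `<polyline>`. Its stroke #000000 means cut at S816, F545. After flipping Y the toolpath is (108.839,39.487) → (29.683,9.586) → (123.450,35.964) → (29.058,91.777).

Shape 6 is a closed polygon drawn with `<path>`. Its stroke #0000ff means score at S483, F2006. After flipping Y the toolpath is (121.530,104.071) → (46.184,22.530) → (85.436,122.174) → (91.915,116.568) → (48.262,31.115) → (121.530,104.071), returning to the start.

Shape 7 is a rectangle drawn with `<polygon>`. Its stroke #000000 means cut at S816, F545. After flipping Y the toolpath is (78.843,112.570) → (92.374,112.570) → (92.374,57.659) → (78.843,57.659) → (78.843,112.570), returning to the start.

(Gcodetools for Inkscape — laser output)
G21
G90
G00 X32.300 Y68.020
M4 S816
G1 X69.370 Y79.026 F545
G1 X117.636 Y41.283
G1 X6.860 Y32.890
G1 X28.209 Y87.834
G1 X55.854 Y34.791
M5
G00 X36.487 Y76.655
M4 S816
G1 X111.317 Y76.655 F545
G1 X111.317 Y31.254
G1 X36.487 Y31.254
G1 X36.487 Y76.655
M5
G00 X138.624 Y16.944
M4 S483
G1 X134.482 Y26.942 F2006
G1 X124.484 Y31.084
G1 X114.486 Y26.942
G1 X110.344 Y16.944
G1 X114.486 Y6.946
G1 X124.484 Y2.804
G1 X134.482 Y6.946
G1 X138.624 Y16.944
M5
G00 X87.949 Y75.947
M4 S483
G1 X16.342 Y31.856 F2006
M5
G00 X108.839 Y39.487
M4 S816
G1 X29.683 Y9.586 F545
G1 X123.450 Y35.964
G1 X29.058 Y91.777
M5
G00 X121.530 Y104.071
M4 S483
G1 X46.184 Y22.530 F2006
G1 X85.436 Y122.174
G1 X91.915 Y116.568
G1 X48.262 Y31.115
G1 X121.530 Y104.071
M5
G00 X78.843 Y112.570
M4 S816
G1 X92.374 Y112.570 F545
G1 X92.374 Y57.659
G1 X78.843 Y57.659
G1 X78.843 Y112.570
M5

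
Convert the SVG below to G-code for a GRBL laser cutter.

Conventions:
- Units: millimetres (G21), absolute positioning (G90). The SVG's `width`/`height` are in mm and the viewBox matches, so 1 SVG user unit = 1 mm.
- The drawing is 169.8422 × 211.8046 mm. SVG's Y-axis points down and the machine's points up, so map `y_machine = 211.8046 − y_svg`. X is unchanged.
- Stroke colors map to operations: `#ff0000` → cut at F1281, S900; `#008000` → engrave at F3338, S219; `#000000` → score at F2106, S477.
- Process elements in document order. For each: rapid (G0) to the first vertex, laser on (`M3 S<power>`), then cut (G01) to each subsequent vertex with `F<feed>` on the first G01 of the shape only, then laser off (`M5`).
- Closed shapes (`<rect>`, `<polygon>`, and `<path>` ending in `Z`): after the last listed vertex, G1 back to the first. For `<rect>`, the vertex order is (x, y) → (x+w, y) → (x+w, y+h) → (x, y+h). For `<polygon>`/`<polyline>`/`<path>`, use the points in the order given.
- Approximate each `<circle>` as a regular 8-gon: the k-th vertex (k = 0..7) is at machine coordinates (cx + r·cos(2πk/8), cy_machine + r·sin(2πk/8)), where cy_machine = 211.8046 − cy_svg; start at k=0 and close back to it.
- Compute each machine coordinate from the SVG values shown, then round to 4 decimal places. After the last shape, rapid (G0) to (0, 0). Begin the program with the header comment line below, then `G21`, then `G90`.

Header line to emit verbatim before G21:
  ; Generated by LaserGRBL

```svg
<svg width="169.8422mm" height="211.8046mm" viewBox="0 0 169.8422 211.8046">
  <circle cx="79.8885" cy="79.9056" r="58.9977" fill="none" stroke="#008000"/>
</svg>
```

1 u = 1 mm; y_m = 211.8046 − y.

[1] `<circle>` circle, #008000→engrave S219 F3338: (138.8862,131.8990) → (121.6062,173.6167) → (79.8885,190.8967) → (38.1708,173.6167) → (20.8908,131.8990) → (38.1708,90.1813) → (79.8885,72.9013) → (121.6062,90.1813) → (138.8862,131.8990) (closed)

; Generated by LaserGRBL
G21
G90
G0 X138.8862 Y131.8990
M3 S219
G01 X121.6062 Y173.6167 F3338
G01 X79.8885 Y190.8967
G01 X38.1708 Y173.6167
G01 X20.8908 Y131.8990
G01 X38.1708 Y90.1813
G01 X79.8885 Y72.9013
G01 X121.6062 Y90.1813
G01 X138.8862 Y131.8990
M5
G0 X0.0000 Y0.0000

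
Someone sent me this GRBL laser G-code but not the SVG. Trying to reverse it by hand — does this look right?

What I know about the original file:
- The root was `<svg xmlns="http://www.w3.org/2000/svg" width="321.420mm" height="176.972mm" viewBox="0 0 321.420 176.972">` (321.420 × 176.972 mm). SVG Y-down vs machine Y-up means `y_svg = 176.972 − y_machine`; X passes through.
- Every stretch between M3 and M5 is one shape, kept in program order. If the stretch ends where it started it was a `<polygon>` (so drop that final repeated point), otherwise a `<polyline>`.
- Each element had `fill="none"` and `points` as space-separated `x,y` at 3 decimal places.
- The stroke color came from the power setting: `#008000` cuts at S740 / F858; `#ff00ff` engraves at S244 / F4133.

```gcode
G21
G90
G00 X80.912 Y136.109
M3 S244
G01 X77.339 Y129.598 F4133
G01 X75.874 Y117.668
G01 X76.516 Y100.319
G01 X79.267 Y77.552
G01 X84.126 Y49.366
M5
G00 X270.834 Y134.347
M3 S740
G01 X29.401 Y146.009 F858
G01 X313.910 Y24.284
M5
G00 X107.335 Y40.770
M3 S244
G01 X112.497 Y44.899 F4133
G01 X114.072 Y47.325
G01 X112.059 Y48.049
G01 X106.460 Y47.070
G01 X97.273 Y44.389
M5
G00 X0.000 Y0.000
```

Each laser-on run becomes one SVG element. Flip Y back into SVG space with y_svg = 176.972 − y_machine.

Run 1: S244 ⇒ engrave layer `#ff00ff`. The run is open, so emit a `<polyline>` with points (Y-flipped): 80.912,40.863 77.339,47.374 75.874,59.304 76.516,76.653 79.267,99.420 84.126,127.606.

Run 2: power S740 maps to stroke `#008000` (cut). The run is open, so emit a `<polyline>` with points (Y-flipped): 270.834,42.625 29.401,30.963 313.910,152.688.

Run 3: the run's S244 means `#ff00ff` (engrave). The run is open, so emit a `<polyline>` with points (Y-flipped): 107.335,136.202 112.497,132.073 114.072,129.647 112.059,128.923 106.460,129.902 97.273,132.583.

<svg xmlns="http://www.w3.org/2000/svg" width="321.420mm" height="176.972mm" viewBox="0 0 321.420 176.972">
  <polyline points="80.912,40.863 77.339,47.374 75.874,59.304 76.516,76.653 79.267,99.420 84.126,127.606" fill="none" stroke="#ff00ff"/>
  <polyline points="270.834,42.625 29.401,30.963 313.910,152.688" fill="none" stroke="#008000"/>
  <polyline points="107.335,136.202 112.497,132.073 114.072,129.647 112.059,128.923 106.460,129.902 97.273,132.583" fill="none" stroke="#ff00ff"/>
</svg>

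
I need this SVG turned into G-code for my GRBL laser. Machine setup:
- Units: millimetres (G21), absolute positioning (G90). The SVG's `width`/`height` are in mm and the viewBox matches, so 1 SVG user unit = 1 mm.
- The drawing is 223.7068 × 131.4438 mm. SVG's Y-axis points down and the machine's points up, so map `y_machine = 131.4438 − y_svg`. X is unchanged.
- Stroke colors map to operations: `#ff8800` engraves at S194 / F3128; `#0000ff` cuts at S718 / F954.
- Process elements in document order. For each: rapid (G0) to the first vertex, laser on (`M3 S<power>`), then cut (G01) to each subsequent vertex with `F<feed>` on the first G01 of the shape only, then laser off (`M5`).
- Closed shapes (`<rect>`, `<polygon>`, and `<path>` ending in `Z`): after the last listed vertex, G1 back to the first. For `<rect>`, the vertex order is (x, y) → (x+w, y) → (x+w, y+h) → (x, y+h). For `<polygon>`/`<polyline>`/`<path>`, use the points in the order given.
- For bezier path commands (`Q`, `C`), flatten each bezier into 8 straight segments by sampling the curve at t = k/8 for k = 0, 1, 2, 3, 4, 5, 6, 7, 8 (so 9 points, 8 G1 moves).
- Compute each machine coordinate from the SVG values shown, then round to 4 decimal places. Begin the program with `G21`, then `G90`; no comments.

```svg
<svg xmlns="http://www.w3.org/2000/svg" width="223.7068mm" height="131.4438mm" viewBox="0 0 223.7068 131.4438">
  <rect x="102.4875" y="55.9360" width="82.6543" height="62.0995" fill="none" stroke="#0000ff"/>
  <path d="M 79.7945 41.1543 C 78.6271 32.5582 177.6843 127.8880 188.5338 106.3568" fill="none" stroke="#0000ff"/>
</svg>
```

G21
G90
G0 X102.4875 Y75.5078
M3 S718
G01 X185.1418 Y75.5078 F954
G01 X185.1418 Y13.4083
G01 X102.4875 Y13.4083
G01 X102.4875 Y75.5078
M5
G0 X79.7945 Y90.2895
M3 S718
G01 X83.6867 Y89.0727 F954
G01 X94.7668 Y80.7003
G01 X110.8266 Y67.7594
G01 X129.6578 Y52.8376
G01 X149.0523 Y38.5221
G01 X166.8020 Y27.4002
G01 X180.6985 Y22.0594
G01 X188.5338 Y25.0870
M5

1 u = 1 mm; y_m = 131.4438 − y.

[1] `<rect>` rectangle, #0000ff→cut S718 F954: (102.4875,75.5078) → (185.1418,75.5078) → (185.1418,13.4083) → (102.4875,13.4083) → (102.4875,75.5078) (closed)

[2] `<path>` cubic bezier, #0000ff→cut S718 F954: (79.7945,90.2895) → (83.6867,89.0727) → (94.7668,80.7003) → (110.8266,67.7594) → (129.6578,52.8376) → (149.0523,38.5221) → (166.8020,27.4002) → (180.6985,22.0594) → (188.5338,25.0870)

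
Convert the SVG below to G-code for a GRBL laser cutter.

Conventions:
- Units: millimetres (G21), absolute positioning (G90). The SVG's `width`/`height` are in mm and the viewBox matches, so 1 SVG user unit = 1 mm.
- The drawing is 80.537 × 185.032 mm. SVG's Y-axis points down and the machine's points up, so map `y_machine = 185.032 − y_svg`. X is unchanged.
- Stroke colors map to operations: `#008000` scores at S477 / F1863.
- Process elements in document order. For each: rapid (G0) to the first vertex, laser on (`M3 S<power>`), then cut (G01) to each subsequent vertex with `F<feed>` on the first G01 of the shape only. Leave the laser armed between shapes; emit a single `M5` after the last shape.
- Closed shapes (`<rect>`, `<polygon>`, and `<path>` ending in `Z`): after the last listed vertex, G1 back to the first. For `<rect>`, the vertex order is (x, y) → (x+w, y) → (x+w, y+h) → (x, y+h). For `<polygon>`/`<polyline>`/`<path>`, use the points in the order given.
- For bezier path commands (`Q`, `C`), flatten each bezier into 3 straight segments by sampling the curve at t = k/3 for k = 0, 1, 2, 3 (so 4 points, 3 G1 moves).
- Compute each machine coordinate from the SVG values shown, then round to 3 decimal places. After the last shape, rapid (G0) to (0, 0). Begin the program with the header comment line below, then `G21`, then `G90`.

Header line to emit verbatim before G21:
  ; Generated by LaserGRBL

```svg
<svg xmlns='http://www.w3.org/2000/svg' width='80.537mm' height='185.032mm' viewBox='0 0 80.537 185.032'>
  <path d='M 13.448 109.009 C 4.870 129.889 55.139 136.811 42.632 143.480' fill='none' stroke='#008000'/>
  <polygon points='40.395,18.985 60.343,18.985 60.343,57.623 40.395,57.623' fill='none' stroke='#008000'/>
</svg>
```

viewBox `0 0 80.537 185.032` with mm width/height → 1 unit = 1 mm. Flip: y_m = 185.032 − y_svg.

**Shape 1** — `<path>` cubic bezier, stroke `#008000` → score (S477, F1863). Control points (SVG): P0=(13.448,109.009), P1=(4.870,129.889), P2=(55.139,136.811), P3=(42.632,143.480); sampled at t=k/3. Machine vertices: (13.448,76.023) → (19.981,59.288) → (38.718,48.813) → (42.632,41.552). Open path.

**Shape 2** — `<polygon>` rectangle, stroke `#008000` → score (S477, F1863). Machine vertices: (40.395,166.047) → (60.343,166.047) → (60.343,127.409) → (40.395,127.409) → (40.395,166.047). Closed: final G1 returns to the first vertex.

; Generated by LaserGRBL
G21
G90
G0 X13.448 Y76.023
M3 S477
G01 X19.981 Y59.288 F1863
G01 X38.718 Y48.813
G01 X42.632 Y41.552
G0 X40.395 Y166.047
M3 S477
G01 X60.343 Y166.047 F1863
G01 X60.343 Y127.409
G01 X40.395 Y127.409
G01 X40.395 Y166.047
M5
G0 X0.000 Y0.000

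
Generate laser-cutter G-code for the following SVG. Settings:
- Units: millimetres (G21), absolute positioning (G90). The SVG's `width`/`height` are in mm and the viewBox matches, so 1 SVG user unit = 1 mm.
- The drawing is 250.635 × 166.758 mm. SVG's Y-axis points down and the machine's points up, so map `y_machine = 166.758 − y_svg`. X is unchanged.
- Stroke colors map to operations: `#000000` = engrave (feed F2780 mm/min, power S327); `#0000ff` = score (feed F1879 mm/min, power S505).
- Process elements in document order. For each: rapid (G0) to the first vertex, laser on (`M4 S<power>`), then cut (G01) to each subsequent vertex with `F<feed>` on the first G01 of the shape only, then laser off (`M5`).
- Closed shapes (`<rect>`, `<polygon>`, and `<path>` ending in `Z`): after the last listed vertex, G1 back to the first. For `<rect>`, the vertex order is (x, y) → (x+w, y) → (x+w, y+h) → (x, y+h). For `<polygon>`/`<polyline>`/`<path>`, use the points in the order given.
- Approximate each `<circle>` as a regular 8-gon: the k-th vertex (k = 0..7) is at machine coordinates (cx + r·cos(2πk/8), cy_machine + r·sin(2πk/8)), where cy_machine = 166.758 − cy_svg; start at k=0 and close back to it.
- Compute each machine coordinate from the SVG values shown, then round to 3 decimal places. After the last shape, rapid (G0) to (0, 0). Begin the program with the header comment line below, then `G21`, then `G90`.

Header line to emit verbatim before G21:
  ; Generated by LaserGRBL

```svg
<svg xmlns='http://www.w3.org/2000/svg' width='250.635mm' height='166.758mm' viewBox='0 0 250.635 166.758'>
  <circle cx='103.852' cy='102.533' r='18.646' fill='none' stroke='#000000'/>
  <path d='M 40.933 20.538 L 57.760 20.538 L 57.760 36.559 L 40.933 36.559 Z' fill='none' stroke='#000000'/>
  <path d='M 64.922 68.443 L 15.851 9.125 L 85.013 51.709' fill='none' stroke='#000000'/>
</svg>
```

Since the viewBox matches the mm dimensions, user units are millimetres directly. The only transform is the Y-flip y_m = 166.758 − y_svg.

Shape 1 is a circle drawn with `<circle>`. Its stroke #000000 means engrave at S327, F2780. After flipping Y the toolpath is (122.498,64.225) → (117.037,77.410) → (103.852,82.871) → (90.667,77.410) → (85.206,64.225) → (90.667,51.040) → (103.852,45.579) → (117.037,51.040) → (122.498,64.225), returning to the start.

Shape 2 is a rectangle drawn with `<path>`. Its stroke #000000 means engrave at S327, F2780. After flipping Y the toolpath is (40.933,146.220) → (57.760,146.220) → (57.760,130.199) → (40.933,130.199) → (40.933,146.220), returning to the start.

Shape 3 is a open polyline drawn with `<path>`. Its stroke #000000 means engrave at S327, F2780. After flipping Y the toolpath is (64.922,98.315) → (15.851,157.633) → (85.013,115.049).

; Generated by LaserGRBL
G21
G90
G0 X122.498 Y64.225
M4 S327
G01 X117.037 Y77.410 F2780
G01 X103.852 Y82.871
G01 X90.667 Y77.410
G01 X85.206 Y64.225
G01 X90.667 Y51.040
G01 X103.852 Y45.579
G01 X117.037 Y51.040
G01 X122.498 Y64.225
M5
G0 X40.933 Y146.220
M4 S327
G01 X57.760 Y146.220 F2780
G01 X57.760 Y130.199
G01 X40.933 Y130.199
G01 X40.933 Y146.220
M5
G0 X64.922 Y98.315
M4 S327
G01 X15.851 Y157.633 F2780
G01 X85.013 Y115.049
M5
G0 X0.000 Y0.000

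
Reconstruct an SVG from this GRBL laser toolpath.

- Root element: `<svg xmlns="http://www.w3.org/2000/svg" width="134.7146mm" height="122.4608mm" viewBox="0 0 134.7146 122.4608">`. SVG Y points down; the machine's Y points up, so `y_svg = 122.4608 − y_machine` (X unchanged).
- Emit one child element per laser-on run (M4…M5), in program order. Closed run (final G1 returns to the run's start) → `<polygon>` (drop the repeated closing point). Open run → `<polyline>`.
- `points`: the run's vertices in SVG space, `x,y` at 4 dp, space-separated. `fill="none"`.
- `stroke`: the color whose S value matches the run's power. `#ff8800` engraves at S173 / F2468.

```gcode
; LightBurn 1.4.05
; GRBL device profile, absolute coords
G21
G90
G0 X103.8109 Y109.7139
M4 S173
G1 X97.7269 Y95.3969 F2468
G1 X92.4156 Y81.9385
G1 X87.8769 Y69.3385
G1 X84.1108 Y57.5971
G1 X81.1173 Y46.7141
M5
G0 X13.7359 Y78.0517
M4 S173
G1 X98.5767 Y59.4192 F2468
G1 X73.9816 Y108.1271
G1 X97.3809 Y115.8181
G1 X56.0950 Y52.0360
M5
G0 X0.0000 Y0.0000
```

<svg xmlns="http://www.w3.org/2000/svg" width="134.7146mm" height="122.4608mm" viewBox="0 0 134.7146 122.4608">
  <polyline points="103.8109,12.7469 97.7269,27.0639 92.4156,40.5223 87.8769,53.1223 84.1108,64.8637 81.1173,75.7467" fill="none" stroke="#ff8800"/>
  <polyline points="13.7359,44.4091 98.5767,63.0416 73.9816,14.3337 97.3809,6.6427 56.0950,70.4248" fill="none" stroke="#ff8800"/>
</svg>

Machine Y-up, SVG Y-down with viewBox height 122.4608, so y_svg = 122.4608 − y_machine; X carries over. Every run uses S173, so all elements get stroke `#ff8800` (engrave).

Run 1: The run is open, so emit a `<polyline>` with points (Y-flipped): 103.8109,12.7469 97.7269,27.0639 92.4156,40.5223 87.8769,53.1223 84.1108,64.8637 81.1173,75.7467.

Run 2: The run is open, so emit a `<polyline>` with points (Y-flipped): 13.7359,44.4091 98.5767,63.0416 73.9816,14.3337 97.3809,6.6427 56.0950,70.4248.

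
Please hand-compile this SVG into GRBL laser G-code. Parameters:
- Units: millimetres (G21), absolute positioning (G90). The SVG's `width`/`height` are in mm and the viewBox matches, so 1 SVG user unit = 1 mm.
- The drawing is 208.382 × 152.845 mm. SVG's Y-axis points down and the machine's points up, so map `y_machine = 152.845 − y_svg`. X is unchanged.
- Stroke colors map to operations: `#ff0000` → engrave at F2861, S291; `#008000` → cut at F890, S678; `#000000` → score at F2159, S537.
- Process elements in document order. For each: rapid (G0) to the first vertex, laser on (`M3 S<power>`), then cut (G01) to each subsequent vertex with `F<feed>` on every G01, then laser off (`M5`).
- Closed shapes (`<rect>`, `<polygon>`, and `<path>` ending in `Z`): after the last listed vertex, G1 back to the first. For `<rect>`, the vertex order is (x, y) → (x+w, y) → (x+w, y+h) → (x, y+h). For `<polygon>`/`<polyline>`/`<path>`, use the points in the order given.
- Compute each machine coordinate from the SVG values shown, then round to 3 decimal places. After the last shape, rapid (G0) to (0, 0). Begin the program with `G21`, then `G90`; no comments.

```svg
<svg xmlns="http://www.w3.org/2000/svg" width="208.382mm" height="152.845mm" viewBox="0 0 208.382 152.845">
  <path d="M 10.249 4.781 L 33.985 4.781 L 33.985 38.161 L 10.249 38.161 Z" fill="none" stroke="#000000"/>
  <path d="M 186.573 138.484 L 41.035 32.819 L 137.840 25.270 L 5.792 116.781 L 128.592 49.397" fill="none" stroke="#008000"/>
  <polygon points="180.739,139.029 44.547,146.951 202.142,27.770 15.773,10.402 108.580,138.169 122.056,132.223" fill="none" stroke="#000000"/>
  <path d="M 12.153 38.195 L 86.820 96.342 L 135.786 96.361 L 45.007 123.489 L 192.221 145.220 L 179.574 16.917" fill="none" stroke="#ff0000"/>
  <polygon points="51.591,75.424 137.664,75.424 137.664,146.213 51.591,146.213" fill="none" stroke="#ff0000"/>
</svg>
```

G21
G90
G0 X10.249 Y148.064
M3 S537
G01 X33.985 Y148.064 F2159
G01 X33.985 Y114.684 F2159
G01 X10.249 Y114.684 F2159
G01 X10.249 Y148.064 F2159
M5
G0 X186.573 Y14.361
M3 S678
G01 X41.035 Y120.026 F890
G01 X137.840 Y127.575 F890
G01 X5.792 Y36.064 F890
G01 X128.592 Y103.448 F890
M5
G0 X180.739 Y13.816
M3 S537
G01 X44.547 Y5.894 F2159
G01 X202.142 Y125.075 F2159
G01 X15.773 Y142.443 F2159
G01 X108.580 Y14.676 F2159
G01 X122.056 Y20.622 F2159
G01 X180.739 Y13.816 F2159
M5
G0 X12.153 Y114.650
M3 S291
G01 X86.820 Y56.503 F2861
G01 X135.786 Y56.484 F2861
G01 X45.007 Y29.356 F2861
G01 X192.221 Y7.625 F2861
G01 X179.574 Y135.928 F2861
M5
G0 X51.591 Y77.421
M3 S291
G01 X137.664 Y77.421 F2861
G01 X137.664 Y6.632 F2861
G01 X51.591 Y6.632 F2861
G01 X51.591 Y77.421 F2861
M5
G0 X0.000 Y0.000

1 u = 1 mm; y_m = 152.845 − y.

[1] `<path>` rectangle, #000000→score S537 F2159: (10.249,148.064) → (33.985,148.064) → (33.985,114.684) → (10.249,114.684) → (10.249,148.064) (closed)

[2] `<path>` open polyline, #008000→cut S678 F890: (186.573,14.361) → (41.035,120.026) → (137.840,127.575) → (5.792,36.064) → (128.592,103.448)

[3] `<polygon>` closed polygon, #000000→score S537 F2159: (180.739,13.816) → (44.547,5.894) → (202.142,125.075) → (15.773,142.443) → (108.580,14.676) → (122.056,20.622) → (180.739,13.816) (closed)

[4] `<path>` open polyline, #ff0000→engrave S291 F2861: (12.153,114.650) → (86.820,56.503) → (135.786,56.484) → (45.007,29.356) → (192.221,7.625) → (179.574,135.928)

[5] `<polygon>` rectangle, #ff0000→engrave S291 F2861: (51.591,77.421) → (137.664,77.421) → (137.664,6.632) → (51.591,6.632) → (51.591,77.421) (closed)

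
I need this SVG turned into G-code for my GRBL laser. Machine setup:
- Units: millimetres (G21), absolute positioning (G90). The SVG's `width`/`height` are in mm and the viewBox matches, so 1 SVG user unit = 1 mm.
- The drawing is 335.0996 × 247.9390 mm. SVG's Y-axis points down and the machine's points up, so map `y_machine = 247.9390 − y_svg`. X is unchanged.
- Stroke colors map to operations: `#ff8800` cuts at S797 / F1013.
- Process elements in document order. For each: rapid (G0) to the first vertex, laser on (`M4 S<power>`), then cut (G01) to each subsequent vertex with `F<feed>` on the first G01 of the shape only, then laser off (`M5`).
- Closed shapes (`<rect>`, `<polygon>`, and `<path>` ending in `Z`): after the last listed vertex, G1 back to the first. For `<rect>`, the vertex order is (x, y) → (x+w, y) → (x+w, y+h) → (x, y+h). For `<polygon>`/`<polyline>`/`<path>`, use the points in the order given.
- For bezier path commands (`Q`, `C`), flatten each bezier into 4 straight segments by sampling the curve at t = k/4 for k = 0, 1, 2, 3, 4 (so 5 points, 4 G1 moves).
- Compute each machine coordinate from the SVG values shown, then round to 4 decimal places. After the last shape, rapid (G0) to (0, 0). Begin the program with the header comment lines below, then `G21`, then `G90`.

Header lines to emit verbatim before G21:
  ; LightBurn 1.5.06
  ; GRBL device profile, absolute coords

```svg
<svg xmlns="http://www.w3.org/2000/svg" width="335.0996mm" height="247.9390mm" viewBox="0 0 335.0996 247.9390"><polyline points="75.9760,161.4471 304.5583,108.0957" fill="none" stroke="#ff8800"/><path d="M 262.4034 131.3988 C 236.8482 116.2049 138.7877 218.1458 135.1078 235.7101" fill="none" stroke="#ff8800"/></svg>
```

; LightBurn 1.5.06
; GRBL device profile, absolute coords
G21
G90
G0 X75.9760 Y86.4919
M4 S797
G01 X304.5583 Y139.8433 F1013
M5
G0 X262.4034 Y116.5402
M4 S797
G01 X232.2498 Y109.1215 F1013
G01 X190.5524 Y76.6689
G01 X152.9565 Y38.0741
G01 X135.1078 Y12.2289
M5
G0 X0.0000 Y0.0000

viewBox `0 0 335.0996 247.9390` with mm width/height → 1 unit = 1 mm. Flip: y_m = 247.9390 − y_svg.

**Shape 1** — `<polyline>` line segment, stroke `#ff8800` → cut (S797, F1013). Machine vertices: (75.9760,86.4919) → (304.5583,139.8433). Open path.

**Shape 2** — `<path>` cubic bezier, stroke `#ff8800` → cut (S797, F1013). Control points (SVG): P0=(262.4034,131.3988), P1=(236.8482,116.2049), P2=(138.7877,218.1458), P3=(135.1078,235.7101); sampled at t=k/4. Machine vertices: (262.4034,116.5402) → (232.2498,109.1215) → (190.5524,76.6689) → (152.9565,38.0741) → (135.1078,12.2289). Open path.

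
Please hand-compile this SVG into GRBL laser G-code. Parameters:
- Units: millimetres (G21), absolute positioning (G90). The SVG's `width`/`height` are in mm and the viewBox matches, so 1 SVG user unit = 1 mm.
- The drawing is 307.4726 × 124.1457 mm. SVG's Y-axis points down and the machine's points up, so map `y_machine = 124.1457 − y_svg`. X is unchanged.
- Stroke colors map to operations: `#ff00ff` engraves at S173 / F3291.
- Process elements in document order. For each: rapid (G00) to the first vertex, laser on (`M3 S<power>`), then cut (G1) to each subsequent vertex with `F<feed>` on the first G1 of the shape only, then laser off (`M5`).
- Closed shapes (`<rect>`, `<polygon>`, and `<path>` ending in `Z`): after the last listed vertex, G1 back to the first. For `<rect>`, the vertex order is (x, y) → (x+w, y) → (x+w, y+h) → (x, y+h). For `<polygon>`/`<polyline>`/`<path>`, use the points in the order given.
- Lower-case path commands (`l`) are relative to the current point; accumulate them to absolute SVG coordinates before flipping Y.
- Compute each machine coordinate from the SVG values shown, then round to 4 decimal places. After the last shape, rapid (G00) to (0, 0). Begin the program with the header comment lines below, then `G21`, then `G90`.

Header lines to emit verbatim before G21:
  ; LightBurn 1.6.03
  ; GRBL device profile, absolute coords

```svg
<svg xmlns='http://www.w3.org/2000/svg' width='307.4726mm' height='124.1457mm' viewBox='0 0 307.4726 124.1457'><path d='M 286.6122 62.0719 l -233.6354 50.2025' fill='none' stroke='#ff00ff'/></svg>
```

; LightBurn 1.6.03
; GRBL device profile, absolute coords
G21
G90
G00 X286.6122 Y62.0738
M3 S173
G1 X52.9768 Y11.8713 F3291
M5
G00 X0.0000 Y0.0000

1 u = 1 mm; y_m = 124.1457 − y.

[1] `<path>` line segment, #ff00ff→engrave S173 F3291: (286.6122,62.0738) → (52.9768,11.8713)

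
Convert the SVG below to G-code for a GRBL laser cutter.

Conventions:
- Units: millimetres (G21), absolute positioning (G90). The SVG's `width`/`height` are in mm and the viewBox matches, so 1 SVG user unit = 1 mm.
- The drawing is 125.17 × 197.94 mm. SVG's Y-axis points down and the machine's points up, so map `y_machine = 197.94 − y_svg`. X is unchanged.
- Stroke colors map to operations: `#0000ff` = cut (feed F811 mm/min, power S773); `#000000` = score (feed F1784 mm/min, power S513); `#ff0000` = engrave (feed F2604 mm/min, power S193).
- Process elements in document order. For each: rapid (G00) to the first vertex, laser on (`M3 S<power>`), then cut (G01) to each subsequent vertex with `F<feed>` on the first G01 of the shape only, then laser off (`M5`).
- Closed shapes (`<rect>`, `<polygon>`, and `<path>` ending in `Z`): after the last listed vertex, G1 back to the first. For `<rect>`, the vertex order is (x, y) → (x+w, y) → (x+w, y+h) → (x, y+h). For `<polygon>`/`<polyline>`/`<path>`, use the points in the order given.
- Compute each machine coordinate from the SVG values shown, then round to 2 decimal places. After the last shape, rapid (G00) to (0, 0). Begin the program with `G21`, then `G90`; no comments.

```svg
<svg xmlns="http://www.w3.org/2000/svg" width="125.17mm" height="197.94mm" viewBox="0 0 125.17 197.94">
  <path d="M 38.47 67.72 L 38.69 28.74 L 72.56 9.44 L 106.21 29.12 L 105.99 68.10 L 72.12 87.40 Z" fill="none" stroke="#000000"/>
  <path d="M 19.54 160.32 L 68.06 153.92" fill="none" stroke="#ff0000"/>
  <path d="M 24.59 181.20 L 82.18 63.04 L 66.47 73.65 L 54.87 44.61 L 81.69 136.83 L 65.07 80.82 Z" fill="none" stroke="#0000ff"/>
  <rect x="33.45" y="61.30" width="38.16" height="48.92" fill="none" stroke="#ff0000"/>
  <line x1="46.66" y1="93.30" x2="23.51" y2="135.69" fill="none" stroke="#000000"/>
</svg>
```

G21
G90
G00 X38.47 Y130.22
M3 S513
G01 X38.69 Y169.20 F1784
G01 X72.56 Y188.50
G01 X106.21 Y168.82
G01 X105.99 Y129.84
G01 X72.12 Y110.54
G01 X38.47 Y130.22
M5
G00 X19.54 Y37.62
M3 S193
G01 X68.06 Y44.02 F2604
M5
G00 X24.59 Y16.74
M3 S773
G01 X82.18 Y134.90 F811
G01 X66.47 Y124.29
G01 X54.87 Y153.33
G01 X81.69 Y61.11
G01 X65.07 Y117.12
G01 X24.59 Y16.74
M5
G00 X33.45 Y136.64
M3 S193
G01 X71.61 Y136.64 F2604
G01 X71.61 Y87.72
G01 X33.45 Y87.72
G01 X33.45 Y136.64
M5
G00 X46.66 Y104.64
M3 S513
G01 X23.51 Y62.25 F1784
M5
G00 X0.00 Y0.00

Since the viewBox matches the mm dimensions, user units are millimetres directly. The only transform is the Y-flip y_m = 197.94 − y_svg.

Shape 1 is a regular polygon drawn with `<path>`. Its stroke #000000 means score at S513, F1784. After flipping Y the toolpath is (38.47,130.22) → (38.69,169.20) → (72.56,188.50) → (106.21,168.82) → (105.99,129.84) → (72.12,110.54) → (38.47,130.22), returning to the start.

Shape 2 is a line segment drawn with `<path>`. Its stroke #ff0000 means engrave at S193, F2604. After flipping Y the toolpath is (19.54,37.62) → (68.06,44.02).

Shape 3 is a closed polygon drawn with `<path>`. Its stroke #0000ff means cut at S773, F811. After flipping Y the toolpath is (24.59,16.74) → (82.18,134.90) → (66.47,124.29) → (54.87,153.33) → (81.69,61.11) → (65.07,117.12) → (24.59,16.74), returning to the start.

Shape 4 is a rectangle drawn with `<rect>`. Its stroke #ff0000 means engrave at S193, F2604. After flipping Y the toolpath is (33.45,136.64) → (71.61,136.64) → (71.61,87.72) → (33.45,87.72) → (33.45,136.64), returning to the start.

Shape 5 is a line segment drawn with `<line>`. Its stroke #000000 means score at S513, F1784. After flipping Y the toolpath is (46.66,104.64) → (23.51,62.25).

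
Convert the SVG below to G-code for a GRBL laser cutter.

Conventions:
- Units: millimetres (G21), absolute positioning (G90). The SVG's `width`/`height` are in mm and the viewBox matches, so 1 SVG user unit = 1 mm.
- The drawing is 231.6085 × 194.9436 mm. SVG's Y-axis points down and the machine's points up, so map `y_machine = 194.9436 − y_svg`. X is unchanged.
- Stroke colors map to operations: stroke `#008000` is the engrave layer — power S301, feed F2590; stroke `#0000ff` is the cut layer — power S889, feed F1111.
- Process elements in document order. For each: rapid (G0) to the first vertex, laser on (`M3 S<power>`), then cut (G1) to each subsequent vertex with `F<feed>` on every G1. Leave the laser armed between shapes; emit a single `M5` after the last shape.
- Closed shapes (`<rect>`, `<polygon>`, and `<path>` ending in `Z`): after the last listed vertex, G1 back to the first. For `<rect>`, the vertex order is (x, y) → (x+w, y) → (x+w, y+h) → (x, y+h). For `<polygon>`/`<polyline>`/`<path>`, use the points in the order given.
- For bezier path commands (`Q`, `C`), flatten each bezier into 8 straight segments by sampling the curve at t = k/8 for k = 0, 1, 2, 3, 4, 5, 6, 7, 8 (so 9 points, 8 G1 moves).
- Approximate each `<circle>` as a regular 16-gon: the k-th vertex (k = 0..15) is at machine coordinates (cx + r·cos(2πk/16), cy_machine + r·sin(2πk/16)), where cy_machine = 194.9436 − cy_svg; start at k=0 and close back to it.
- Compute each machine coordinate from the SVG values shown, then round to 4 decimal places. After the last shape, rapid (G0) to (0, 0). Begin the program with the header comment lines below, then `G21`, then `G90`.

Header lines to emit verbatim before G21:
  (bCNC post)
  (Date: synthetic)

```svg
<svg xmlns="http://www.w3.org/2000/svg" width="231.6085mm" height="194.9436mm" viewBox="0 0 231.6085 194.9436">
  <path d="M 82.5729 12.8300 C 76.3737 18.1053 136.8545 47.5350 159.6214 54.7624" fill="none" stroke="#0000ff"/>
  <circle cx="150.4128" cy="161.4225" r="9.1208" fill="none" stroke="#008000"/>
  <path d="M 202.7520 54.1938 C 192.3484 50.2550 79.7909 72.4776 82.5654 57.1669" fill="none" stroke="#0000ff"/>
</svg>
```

viewBox `0 0 231.6085 194.9436` with mm width/height → 1 unit = 1 mm. Flip: y_m = 194.9436 − y_svg.

**Shape 1** — `<path>` cubic bezier, stroke `#0000ff` → cut (S889, F1111). Control points (SVG): P0=(82.5729,12.8300), P1=(76.3737,18.1053), P2=(136.8545,47.5350), P3=(159.6214,54.7624); sampled at t=k/8. Machine vertices: (82.5729,182.1136) → (83.1699,179.0937) → (88.7948,174.3525) → (98.2243,168.4333) → (110.2349,161.8794) → (123.6032,155.2340) → (137.1060,149.0404) → (149.5199,143.8417) → (159.6214,140.1812). Open path.

**Shape 2** — `<circle>` circle, stroke `#008000` → engrave (S301, F2590). Machine vertices: (159.5336,33.5211) → (158.8393,37.0115) → (156.8622,39.9705) → (153.9032,41.9476) → (150.4128,42.6419) → (146.9224,41.9476) → (143.9634,39.9705) → (141.9863,37.0115) → (141.2920,33.5211) → (141.9863,30.0307) → (143.9634,27.0717) → (146.9224,25.0946) → (150.4128,24.4003) → (153.9032,25.0946) → (156.8622,27.0717) → (158.8393,30.0307) → (159.5336,33.5211). Closed: final G1 returns to the first vertex.

**Shape 3** — `<path>` cubic bezier, stroke `#0000ff` → cut (S889, F1111). Control points (SVG): P0=(202.7520,54.1938), P1=(192.3484,50.2550), P2=(79.7909,72.4776), P3=(82.5654,57.1669); sampled at t=k/8. Machine vertices: (202.7520,140.7498) → (194.4870,141.1249) → (179.1937,139.7939) → (159.4208,137.5030) → (137.7169,134.9988) → (116.6308,133.0276) → (98.7111,132.3359) → (86.5064,133.6702) → (82.5654,137.7767). Open path.

(bCNC post)
(Date: synthetic)
G21
G90
G0 X82.5729 Y182.1136
M3 S889
G1 X83.1699 Y179.0937 F1111
G1 X88.7948 Y174.3525 F1111
G1 X98.2243 Y168.4333 F1111
G1 X110.2349 Y161.8794 F1111
G1 X123.6032 Y155.2340 F1111
G1 X137.1060 Y149.0404 F1111
G1 X149.5199 Y143.8417 F1111
G1 X159.6214 Y140.1812 F1111
G0 X159.5336 Y33.5211
M3 S301
G1 X158.8393 Y37.0115 F2590
G1 X156.8622 Y39.9705 F2590
G1 X153.9032 Y41.9476 F2590
G1 X150.4128 Y42.6419 F2590
G1 X146.9224 Y41.9476 F2590
G1 X143.9634 Y39.9705 F2590
G1 X141.9863 Y37.0115 F2590
G1 X141.2920 Y33.5211 F2590
G1 X141.9863 Y30.0307 F2590
G1 X143.9634 Y27.0717 F2590
G1 X146.9224 Y25.0946 F2590
G1 X150.4128 Y24.4003 F2590
G1 X153.9032 Y25.0946 F2590
G1 X156.8622 Y27.0717 F2590
G1 X158.8393 Y30.0307 F2590
G1 X159.5336 Y33.5211 F2590
G0 X202.7520 Y140.7498
M3 S889
G1 X194.4870 Y141.1249 F1111
G1 X179.1937 Y139.7939 F1111
G1 X159.4208 Y137.5030 F1111
G1 X137.7169 Y134.9988 F1111
G1 X116.6308 Y133.0276 F1111
G1 X98.7111 Y132.3359 F1111
G1 X86.5064 Y133.6702 F1111
G1 X82.5654 Y137.7767 F1111
M5
G0 X0.0000 Y0.0000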